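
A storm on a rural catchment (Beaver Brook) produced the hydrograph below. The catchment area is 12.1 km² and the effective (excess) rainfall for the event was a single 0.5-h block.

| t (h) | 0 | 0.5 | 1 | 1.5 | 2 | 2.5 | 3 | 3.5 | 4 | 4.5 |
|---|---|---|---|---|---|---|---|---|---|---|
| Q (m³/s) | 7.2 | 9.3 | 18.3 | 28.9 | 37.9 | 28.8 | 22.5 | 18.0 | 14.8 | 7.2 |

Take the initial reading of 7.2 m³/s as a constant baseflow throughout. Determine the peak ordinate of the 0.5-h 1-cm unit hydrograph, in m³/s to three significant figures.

U_p ≈ 17.1 m³/s

Direct runoff: 0.0, 2.1, 11.1, 21.7, 30.7, 21.6, 15.3, 10.8, 7.6, 0.0 m³/s; ΣQ_DR = 120.9 m³/s, peak = 30.7 m³/s.
Runoff depth d = ΣQ_DR·Δt / A = 120.9 × 1800 / (12.1 km²) = 17.99 mm.
The 1-cm UH is the DRH scaled by (10 mm)/d, so U_p = 30.7 × 10/17.99 = 17.1 m³/s.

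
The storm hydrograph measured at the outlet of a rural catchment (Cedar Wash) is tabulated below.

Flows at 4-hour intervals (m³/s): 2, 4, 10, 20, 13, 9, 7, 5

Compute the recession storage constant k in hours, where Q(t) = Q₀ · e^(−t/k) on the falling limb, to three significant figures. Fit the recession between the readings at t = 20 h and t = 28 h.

k ≈ 13.6 h

On the falling limb, Q drops from 9 to 5 m³/s between t = 20 h and t = 28 h (Δt = 8 h).
k = −Δt / ln(Q₂/Q₁) = −8 / ln(5/9) = 13.6 h.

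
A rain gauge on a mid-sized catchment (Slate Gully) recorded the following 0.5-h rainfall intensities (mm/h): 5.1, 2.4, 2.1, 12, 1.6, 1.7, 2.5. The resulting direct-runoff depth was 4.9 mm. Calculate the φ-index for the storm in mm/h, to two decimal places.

Only the 2 blocks with intensity above φ contribute runoff: 5.1, 12 mm/h.
Σ(I−φ)·Δt = d  ⇒  (5.1+12 − 2φ)·0.5 = 4.9
φ = (17.10 − 4.9/0.5) / 2 = 3.65 mm/h.

φ ≈ 3.65 mm/h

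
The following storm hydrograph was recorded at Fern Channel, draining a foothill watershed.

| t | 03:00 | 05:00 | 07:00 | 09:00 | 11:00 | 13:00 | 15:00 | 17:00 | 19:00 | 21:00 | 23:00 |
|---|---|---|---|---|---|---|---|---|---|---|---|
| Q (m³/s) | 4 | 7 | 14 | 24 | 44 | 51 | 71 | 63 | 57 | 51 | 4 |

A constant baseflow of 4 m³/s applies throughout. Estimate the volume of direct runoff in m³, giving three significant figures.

Direct-runoff ordinates (Q − Q_b): 0.0, 3.0, 10.0, 20.0, 40.0, 47.0, 67.0, 59.0, 53.0, 47.0, 0.0 m³/s.
ΣQ_DR = 346.0 m³/s.
With Δt = 2 h = 7200 s, V = ΣQ_DR · Δt = 346.0 × 7200 = 2.49 × 10^6 m³.

V ≈ 2.49 × 10^6 m³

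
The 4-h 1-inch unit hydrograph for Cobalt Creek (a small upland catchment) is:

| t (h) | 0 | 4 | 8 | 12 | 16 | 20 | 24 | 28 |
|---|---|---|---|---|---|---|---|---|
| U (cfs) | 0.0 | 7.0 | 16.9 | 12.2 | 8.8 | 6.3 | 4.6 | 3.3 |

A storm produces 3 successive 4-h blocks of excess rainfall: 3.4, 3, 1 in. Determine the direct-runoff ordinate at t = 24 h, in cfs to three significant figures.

By discrete convolution, Q_j = Σ (P_i / 1 in) · U_{j−i}.
At t = 24 h (j=6): Q = (3.4/1)·4.6 + (3/1)·6.3 + (1/1)·8.8 = 43.3 cfs.

Q ≈ 43.3 cfs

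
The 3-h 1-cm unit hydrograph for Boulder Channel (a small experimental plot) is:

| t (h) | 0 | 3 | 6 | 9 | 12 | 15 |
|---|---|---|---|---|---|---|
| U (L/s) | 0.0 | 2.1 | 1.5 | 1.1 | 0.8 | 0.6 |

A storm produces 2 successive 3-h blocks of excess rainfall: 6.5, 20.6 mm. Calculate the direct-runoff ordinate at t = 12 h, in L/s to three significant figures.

By discrete convolution, Q_j = Σ (P_i / 10 mm) · U_{j−i}.
At t = 12 h (j=4): Q = (6.5/10)·0.8 + (20.6/10)·1.1 = 2.79 L/s.

Q ≈ 2.79 L/s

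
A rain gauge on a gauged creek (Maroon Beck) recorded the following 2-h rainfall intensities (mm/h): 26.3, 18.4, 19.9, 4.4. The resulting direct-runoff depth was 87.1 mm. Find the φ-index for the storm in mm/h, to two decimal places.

φ ≈ 7.02 mm/h

Only the 3 blocks with intensity above φ contribute runoff: 26.3, 18.4, 19.9 mm/h.
Σ(I−φ)·Δt = d  ⇒  (26.3+18.4+19.9 − 3φ)·2 = 87.1
φ = (64.60 − 87.1/2) / 3 = 7.02 mm/h.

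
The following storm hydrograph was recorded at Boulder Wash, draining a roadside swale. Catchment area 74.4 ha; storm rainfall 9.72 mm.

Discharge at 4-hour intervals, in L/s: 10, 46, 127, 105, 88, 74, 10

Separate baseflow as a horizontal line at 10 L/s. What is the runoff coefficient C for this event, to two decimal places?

ΣQ_DR = 390.0 L/s; V = ΣQ_DR·Δt = 5.616 × 10^6 L.
Runoff depth d = V / A = 7.548 mm.
C = d / P = 7.548 / 9.72 = 0.78.

C ≈ 0.78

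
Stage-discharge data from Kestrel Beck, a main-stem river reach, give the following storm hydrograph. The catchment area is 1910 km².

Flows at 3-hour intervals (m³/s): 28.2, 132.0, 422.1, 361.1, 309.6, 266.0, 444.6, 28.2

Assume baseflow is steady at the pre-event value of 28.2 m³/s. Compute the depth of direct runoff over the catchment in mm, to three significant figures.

d ≈ 9.99 mm

Direct runoff: 0.0, 103.8, 393.9, 332.9, 281.4, 237.8, 416.4, 0.0 m³/s; ΣQ_DR = 1766 m³/s.
V = ΣQ_DR · Δt = 1766 × 10800 s = 1.907 × 10^7 m³.
Over A = 1910 km², depth = V / A = 9.99 mm.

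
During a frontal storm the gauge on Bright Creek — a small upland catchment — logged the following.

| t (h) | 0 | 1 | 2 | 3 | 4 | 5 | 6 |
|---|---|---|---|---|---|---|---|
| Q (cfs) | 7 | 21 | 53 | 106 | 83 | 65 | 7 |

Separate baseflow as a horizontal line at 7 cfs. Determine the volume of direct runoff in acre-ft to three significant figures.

Direct-runoff ordinates (Q − Q_b): 0.0, 14.0, 46.0, 99.0, 76.0, 58.0, 0.0 cfs.
ΣQ_DR = 293.0 cfs.
With Δt = 1 h = 3600 s, V = ΣQ_DR · Δt = 293.0 × 3600 = 1.05 × 10^6 ft³ = 24.2 acre-ft.

V ≈ 24.2 acre-ft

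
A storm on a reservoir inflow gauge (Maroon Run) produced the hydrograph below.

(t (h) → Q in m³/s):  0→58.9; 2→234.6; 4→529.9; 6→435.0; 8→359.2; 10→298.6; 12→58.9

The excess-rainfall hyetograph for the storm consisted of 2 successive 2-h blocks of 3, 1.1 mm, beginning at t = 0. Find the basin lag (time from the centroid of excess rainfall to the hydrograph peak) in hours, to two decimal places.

t_L ≈ 2.46 h

Centroid of excess rainfall: t_c = Σ P_i·t̄_i / ΣP_i = 1.5366 h (block centres at 1, 3 h).
Hydrograph peak occurs at t = 4 h, so basin lag t_L = 4 − 1.5366 = 2.46 h.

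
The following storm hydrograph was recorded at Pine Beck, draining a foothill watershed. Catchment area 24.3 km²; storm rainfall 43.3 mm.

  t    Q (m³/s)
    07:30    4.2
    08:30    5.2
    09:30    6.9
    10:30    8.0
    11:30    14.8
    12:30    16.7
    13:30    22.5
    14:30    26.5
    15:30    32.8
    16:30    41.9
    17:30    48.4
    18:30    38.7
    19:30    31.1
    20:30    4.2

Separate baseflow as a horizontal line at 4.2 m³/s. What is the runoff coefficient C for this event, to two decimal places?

C ≈ 0.83

ΣQ_DR = 243.1 m³/s; V = ΣQ_DR·Δt = 8.752 × 10^5 m³.
Runoff depth d = V / A = 36.01 mm.
C = d / P = 36.01 / 43.3 = 0.83.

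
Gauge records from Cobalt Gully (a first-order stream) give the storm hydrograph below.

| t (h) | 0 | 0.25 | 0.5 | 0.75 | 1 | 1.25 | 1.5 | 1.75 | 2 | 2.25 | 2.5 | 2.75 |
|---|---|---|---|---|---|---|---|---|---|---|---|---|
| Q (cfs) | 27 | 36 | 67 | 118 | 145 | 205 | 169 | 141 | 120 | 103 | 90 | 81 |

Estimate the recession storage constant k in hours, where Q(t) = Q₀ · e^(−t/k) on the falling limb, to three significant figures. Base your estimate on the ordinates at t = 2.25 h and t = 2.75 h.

On the falling limb, Q drops from 103 to 81 cfs between t = 2.25 h and t = 2.75 h (Δt = 0.5 h).
k = −Δt / ln(Q₂/Q₁) = −0.5 / ln(81/103) = 2.08 h.

k ≈ 2.08 h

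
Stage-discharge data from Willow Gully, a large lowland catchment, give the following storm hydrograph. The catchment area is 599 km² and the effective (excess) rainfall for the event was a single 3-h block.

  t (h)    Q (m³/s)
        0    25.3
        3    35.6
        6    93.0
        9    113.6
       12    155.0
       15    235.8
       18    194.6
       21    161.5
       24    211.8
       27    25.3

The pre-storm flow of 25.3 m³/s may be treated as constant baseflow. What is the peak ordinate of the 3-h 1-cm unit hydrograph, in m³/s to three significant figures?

Direct runoff: 0.0, 10.3, 67.7, 88.3, 129.7, 210.5, 169.3, 136.2, 186.5, 0.0 m³/s; ΣQ_DR = 998.5 m³/s, peak = 210.5 m³/s.
Runoff depth d = ΣQ_DR·Δt / A = 998.5 × 10800 / (599 km²) = 18.00 mm.
The 1-cm UH is the DRH scaled by (10 mm)/d, so U_p = 210.5 × 10/18.00 = 117 m³/s.

U_p ≈ 117 m³/s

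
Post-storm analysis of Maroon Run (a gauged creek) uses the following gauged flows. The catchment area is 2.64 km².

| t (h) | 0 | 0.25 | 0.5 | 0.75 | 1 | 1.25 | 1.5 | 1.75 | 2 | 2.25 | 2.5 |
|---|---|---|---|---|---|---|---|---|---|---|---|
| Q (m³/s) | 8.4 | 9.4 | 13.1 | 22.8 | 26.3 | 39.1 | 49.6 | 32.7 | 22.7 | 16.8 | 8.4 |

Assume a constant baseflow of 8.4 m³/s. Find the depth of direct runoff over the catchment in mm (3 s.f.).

Direct runoff: 0.0, 1.0, 4.7, 14.4, 17.9, 30.7, 41.2, 24.3, 14.3, 8.4, 0.0 m³/s; ΣQ_DR = 156.9 m³/s.
V = ΣQ_DR · Δt = 156.9 × 900 s = 1.412 × 10^5 m³.
Over A = 2.64 km², depth = V / A = 53.5 mm.

d ≈ 53.5 mm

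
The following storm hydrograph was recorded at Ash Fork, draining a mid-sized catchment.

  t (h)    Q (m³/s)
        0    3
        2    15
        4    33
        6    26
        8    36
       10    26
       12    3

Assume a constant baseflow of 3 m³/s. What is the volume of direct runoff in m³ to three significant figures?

V ≈ 8.71 × 10^5 m³

Direct-runoff ordinates (Q − Q_b): 0.0, 12.0, 30.0, 23.0, 33.0, 23.0, 0.0 m³/s.
ΣQ_DR = 121.0 m³/s.
With Δt = 2 h = 7200 s, V = ΣQ_DR · Δt = 121.0 × 7200 = 8.71 × 10^5 m³.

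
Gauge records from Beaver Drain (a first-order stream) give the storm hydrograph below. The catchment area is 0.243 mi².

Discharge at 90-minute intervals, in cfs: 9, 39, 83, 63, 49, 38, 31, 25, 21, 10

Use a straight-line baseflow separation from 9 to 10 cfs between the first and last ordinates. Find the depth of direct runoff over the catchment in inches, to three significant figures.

d ≈ 2.61 in

Direct runoff: 0.00, 29.89, 73.78, 53.67, 39.56, 28.44, 21.33, 15.22, 11.11, 0.00 cfs; ΣQ_DR = 273.0 cfs.
V = ΣQ_DR · Δt = 273.0 × 5400 s = 1.474 × 10^6 ft³.
Over A = 0.243 mi², depth = V / A = 2.61 in.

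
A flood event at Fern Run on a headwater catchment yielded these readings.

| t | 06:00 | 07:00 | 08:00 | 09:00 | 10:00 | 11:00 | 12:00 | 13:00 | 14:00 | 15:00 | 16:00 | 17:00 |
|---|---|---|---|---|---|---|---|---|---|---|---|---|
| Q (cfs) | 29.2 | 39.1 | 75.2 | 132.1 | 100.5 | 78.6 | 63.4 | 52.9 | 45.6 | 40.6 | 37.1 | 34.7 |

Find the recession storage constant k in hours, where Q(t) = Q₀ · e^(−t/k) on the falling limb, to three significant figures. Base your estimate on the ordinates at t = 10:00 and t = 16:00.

On the falling limb, Q drops from 100.5 to 37.1 cfs between t = 10:00 and t = 16:00 (Δt = 6 h).
k = −Δt / ln(Q₂/Q₁) = −6 / ln(37.1/100.5) = 6.02 h.

k ≈ 6.02 h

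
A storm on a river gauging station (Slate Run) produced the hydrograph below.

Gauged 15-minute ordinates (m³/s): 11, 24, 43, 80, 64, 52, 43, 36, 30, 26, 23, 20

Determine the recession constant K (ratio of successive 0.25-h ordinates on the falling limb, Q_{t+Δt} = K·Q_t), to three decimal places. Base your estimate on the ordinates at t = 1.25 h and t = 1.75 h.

K ≈ 0.832

Using the recession-limb readings at t = 1.25 h and t = 1.75 h: Q falls from 52 to 36 m³/s over 2 intervals.
K = (Q₂/Q₁)^(1/2) = (36/52)^(1/2) = 0.832.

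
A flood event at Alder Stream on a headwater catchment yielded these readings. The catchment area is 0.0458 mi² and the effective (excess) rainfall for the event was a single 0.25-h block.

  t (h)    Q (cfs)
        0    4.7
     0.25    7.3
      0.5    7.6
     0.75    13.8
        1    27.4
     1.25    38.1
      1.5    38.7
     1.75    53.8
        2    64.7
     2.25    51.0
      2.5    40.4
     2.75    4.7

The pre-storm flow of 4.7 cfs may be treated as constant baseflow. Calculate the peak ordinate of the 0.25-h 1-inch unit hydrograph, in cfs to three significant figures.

Direct runoff: 0.0, 2.6, 2.9, 9.1, 22.7, 33.4, 34.0, 49.1, 60.0, 46.3, 35.7, 0.0 cfs; ΣQ_DR = 295.8 cfs, peak = 60.0 cfs.
Runoff depth d = ΣQ_DR·Δt / A = 295.8 × 900 / (0.0458 mi²) = 2.502 in.
The 1-inch UH is the DRH scaled by (1 in)/d, so U_p = 60.0 × 1/2.502 = 24.0 cfs.

U_p ≈ 24.0 cfs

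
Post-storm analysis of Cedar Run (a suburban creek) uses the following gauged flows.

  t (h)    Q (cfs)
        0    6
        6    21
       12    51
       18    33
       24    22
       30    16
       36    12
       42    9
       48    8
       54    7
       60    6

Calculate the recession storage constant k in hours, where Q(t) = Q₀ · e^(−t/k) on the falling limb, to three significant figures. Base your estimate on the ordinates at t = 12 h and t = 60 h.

On the falling limb, Q drops from 51 to 6 cfs between t = 12 h and t = 60 h (Δt = 48 h).
k = −Δt / ln(Q₂/Q₁) = −48 / ln(6/51) = 22.4 h.

k ≈ 22.4 h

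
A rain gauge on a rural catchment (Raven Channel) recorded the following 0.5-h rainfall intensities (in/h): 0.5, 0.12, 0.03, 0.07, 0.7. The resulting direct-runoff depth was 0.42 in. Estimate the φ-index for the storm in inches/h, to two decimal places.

φ ≈ 0.18 in/h

Only the 2 blocks with intensity above φ contribute runoff: 0.5, 0.7 in/h.
Σ(I−φ)·Δt = d  ⇒  (0.5+0.7 − 2φ)·0.5 = 0.42
φ = (1.200 − 0.42/0.5) / 2 = 0.18 in/h.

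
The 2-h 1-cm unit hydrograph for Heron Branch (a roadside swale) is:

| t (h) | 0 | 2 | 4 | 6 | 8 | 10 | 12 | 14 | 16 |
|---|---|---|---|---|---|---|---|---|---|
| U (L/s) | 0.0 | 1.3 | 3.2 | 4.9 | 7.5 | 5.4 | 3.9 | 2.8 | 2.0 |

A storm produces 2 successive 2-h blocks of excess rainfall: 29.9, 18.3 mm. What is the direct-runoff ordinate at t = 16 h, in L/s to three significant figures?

By discrete convolution, Q_j = Σ (P_i / 10 mm) · U_{j−i}.
At t = 16 h (j=8): Q = (29.9/10)·2.0 + (18.3/10)·2.8 = 11.1 L/s.

Q ≈ 11.1 L/s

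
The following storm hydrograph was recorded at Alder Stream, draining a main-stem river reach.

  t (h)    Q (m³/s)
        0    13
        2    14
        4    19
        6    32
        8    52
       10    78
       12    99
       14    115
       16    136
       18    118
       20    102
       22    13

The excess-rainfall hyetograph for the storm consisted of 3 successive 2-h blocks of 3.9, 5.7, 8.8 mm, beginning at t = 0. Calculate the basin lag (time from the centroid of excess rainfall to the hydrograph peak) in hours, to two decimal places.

Centroid of excess rainfall: t_c = Σ P_i·t̄_i / ΣP_i = 3.5326 h (block centres at 1, 3, 5 h).
Hydrograph peak occurs at t = 16 h, so basin lag t_L = 16 − 3.5326 = 12.47 h.

t_L ≈ 12.47 h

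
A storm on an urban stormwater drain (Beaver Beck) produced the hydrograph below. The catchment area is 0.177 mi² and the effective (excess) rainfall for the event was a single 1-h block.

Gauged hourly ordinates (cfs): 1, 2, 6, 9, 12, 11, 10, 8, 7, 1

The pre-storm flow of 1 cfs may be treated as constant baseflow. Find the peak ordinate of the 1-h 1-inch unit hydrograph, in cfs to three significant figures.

U_p ≈ 22.0 cfs

Direct runoff: 0.0, 1.0, 5.0, 8.0, 11.0, 10.0, 9.0, 7.0, 6.0, 0.0 cfs; ΣQ_DR = 57.00 cfs, peak = 11.0 cfs.
Runoff depth d = ΣQ_DR·Δt / A = 57.00 × 3600 / (0.177 mi²) = 0.4990 in.
The 1-inch UH is the DRH scaled by (1 in)/d, so U_p = 11.0 × 1/0.4990 = 22.0 cfs.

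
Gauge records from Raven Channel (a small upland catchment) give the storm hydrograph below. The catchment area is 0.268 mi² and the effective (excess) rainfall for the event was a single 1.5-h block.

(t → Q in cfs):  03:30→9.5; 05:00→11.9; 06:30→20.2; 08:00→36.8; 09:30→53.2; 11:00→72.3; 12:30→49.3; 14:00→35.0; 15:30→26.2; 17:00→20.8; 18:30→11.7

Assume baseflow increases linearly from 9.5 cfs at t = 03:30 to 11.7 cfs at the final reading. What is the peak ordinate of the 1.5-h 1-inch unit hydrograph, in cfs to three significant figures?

U_p ≈ 30.9 cfs

Direct runoff: 0.00, 2.18, 10.26, 26.64, 42.82, 61.70, 38.48, 23.96, 14.94, 9.32, 0.00 cfs; ΣQ_DR = 230.3 cfs, peak = 61.70 cfs.
Runoff depth d = ΣQ_DR·Δt / A = 230.3 × 5400 / (0.268 mi²) = 1.997 in.
The 1-inch UH is the DRH scaled by (1 in)/d, so U_p = 61.70 × 1/1.997 = 30.9 cfs.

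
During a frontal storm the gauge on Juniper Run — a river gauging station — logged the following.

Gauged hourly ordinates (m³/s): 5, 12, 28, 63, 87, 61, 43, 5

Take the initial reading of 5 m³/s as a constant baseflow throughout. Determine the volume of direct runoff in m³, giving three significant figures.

V ≈ 9.50 × 10^5 m³

Direct-runoff ordinates (Q − Q_b): 0.0, 7.0, 23.0, 58.0, 82.0, 56.0, 38.0, 0.0 m³/s.
ΣQ_DR = 264.0 m³/s.
With Δt = 1 h = 3600 s, V = ΣQ_DR · Δt = 264.0 × 3600 = 9.50 × 10^5 m³.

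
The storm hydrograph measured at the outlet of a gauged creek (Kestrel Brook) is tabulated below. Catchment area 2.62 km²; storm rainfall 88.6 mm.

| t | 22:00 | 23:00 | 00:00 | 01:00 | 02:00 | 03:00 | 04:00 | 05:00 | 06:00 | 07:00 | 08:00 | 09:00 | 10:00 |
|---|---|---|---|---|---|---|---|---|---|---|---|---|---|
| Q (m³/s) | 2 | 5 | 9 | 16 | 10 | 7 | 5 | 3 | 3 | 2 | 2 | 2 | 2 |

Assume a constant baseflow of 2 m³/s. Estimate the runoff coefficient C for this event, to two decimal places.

ΣQ_DR = 42.00 m³/s; V = ΣQ_DR·Δt = 1.512 × 10^5 m³.
Runoff depth d = V / A = 57.71 mm.
C = d / P = 57.71 / 88.6 = 0.65.

C ≈ 0.65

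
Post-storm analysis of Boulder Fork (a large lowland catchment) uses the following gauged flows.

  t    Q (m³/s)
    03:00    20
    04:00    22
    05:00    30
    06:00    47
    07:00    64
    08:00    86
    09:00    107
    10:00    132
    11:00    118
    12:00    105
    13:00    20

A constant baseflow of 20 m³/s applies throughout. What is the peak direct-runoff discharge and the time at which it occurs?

Q_p = 112.0 m³/s at t = 10:00

Subtracting baseflow gives direct-runoff ordinates: 0.0, 2.0, 10.0, 27.0, 44.0, 66.0, 87.0, 112.0, 98.0, 85.0, 0.0 m³/s.
The maximum is 112.0 m³/s, occurring at the reading for t = 10:00.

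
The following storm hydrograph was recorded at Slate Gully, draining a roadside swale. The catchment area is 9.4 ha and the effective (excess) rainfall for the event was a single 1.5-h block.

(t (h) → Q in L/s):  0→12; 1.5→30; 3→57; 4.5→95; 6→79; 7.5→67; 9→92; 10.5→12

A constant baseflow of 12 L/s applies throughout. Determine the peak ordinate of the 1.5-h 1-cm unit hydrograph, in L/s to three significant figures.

Direct runoff: 0.0, 18.0, 45.0, 83.0, 67.0, 55.0, 80.0, 0.0 L/s; ΣQ_DR = 348.0 L/s, peak = 83.0 L/s.
Runoff depth d = ΣQ_DR·Δt / A = 348.0 × 5400 / (9.4 ha) = 19.99 mm.
The 1-cm UH is the DRH scaled by (10 mm)/d, so U_p = 83.0 × 10/19.99 = 41.5 L/s.

U_p ≈ 41.5 L/s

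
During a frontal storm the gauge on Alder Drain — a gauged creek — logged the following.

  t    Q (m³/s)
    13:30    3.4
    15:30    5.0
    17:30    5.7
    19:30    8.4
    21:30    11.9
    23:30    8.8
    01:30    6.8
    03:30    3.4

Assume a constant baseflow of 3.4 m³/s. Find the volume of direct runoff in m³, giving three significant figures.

Direct-runoff ordinates (Q − Q_b): 0.0, 1.6, 2.3, 5.0, 8.5, 5.4, 3.4, 0.0 m³/s.
ΣQ_DR = 26.20 m³/s.
With Δt = 2 h = 7200 s, V = ΣQ_DR · Δt = 26.20 × 7200 = 1.89 × 10^5 m³.

V ≈ 1.89 × 10^5 m³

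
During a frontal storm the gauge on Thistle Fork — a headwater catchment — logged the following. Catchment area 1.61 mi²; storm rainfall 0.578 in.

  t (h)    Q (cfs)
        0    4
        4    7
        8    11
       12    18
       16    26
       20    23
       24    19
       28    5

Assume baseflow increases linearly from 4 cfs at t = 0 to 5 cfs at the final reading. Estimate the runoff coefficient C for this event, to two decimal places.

C ≈ 0.51

ΣQ_DR = 77.00 cfs; V = ΣQ_DR·Δt = 1.109 × 10^6 ft³.
Runoff depth d = V / A = 0.2964 in.
C = d / P = 0.2964 / 0.578 = 0.51.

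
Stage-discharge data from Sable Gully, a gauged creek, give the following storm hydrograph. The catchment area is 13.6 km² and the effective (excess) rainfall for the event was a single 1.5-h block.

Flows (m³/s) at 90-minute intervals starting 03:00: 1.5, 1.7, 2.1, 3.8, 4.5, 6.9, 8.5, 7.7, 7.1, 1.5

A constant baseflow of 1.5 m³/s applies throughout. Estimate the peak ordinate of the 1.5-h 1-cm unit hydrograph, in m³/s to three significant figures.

Direct runoff: 0.0, 0.2, 0.6, 2.3, 3.0, 5.4, 7.0, 6.2, 5.6, 0.0 m³/s; ΣQ_DR = 30.30 m³/s, peak = 7.0 m³/s.
Runoff depth d = ΣQ_DR·Δt / A = 30.30 × 5400 / (13.6 km²) = 12.03 mm.
The 1-cm UH is the DRH scaled by (10 mm)/d, so U_p = 7.0 × 10/12.03 = 5.82 m³/s.

U_p ≈ 5.82 m³/s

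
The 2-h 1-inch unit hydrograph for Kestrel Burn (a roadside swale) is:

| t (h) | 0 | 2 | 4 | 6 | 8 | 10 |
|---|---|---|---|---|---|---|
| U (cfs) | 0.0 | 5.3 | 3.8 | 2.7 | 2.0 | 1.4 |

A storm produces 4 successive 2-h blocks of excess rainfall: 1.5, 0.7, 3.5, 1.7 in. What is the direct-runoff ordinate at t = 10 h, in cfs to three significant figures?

By discrete convolution, Q_j = Σ (P_i / 1 in) · U_{j−i}.
At t = 10 h (j=5): Q = (1.5/1)·1.4 + (0.7/1)·2.0 + (3.5/1)·2.7 + (1.7/1)·3.8 = 19.4 cfs.

Q ≈ 19.4 cfs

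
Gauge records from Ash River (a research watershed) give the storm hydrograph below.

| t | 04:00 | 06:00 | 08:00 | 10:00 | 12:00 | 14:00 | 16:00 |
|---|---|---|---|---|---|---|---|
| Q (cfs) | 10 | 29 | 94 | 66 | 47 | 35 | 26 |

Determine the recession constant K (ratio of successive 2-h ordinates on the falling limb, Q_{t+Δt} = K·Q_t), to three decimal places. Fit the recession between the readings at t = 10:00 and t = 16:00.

K ≈ 0.733

Using the recession-limb readings at t = 10:00 and t = 16:00: Q falls from 66 to 26 cfs over 3 intervals.
K = (Q₂/Q₁)^(1/3) = (26/66)^(1/3) = 0.733.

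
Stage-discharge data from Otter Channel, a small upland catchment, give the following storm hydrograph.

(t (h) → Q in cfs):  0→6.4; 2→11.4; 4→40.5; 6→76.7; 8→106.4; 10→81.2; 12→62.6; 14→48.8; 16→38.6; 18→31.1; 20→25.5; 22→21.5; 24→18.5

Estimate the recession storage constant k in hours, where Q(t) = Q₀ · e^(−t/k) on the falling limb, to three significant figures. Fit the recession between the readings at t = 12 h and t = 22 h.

On the falling limb, Q drops from 62.6 to 21.5 cfs between t = 12 h and t = 22 h (Δt = 10 h).
k = −Δt / ln(Q₂/Q₁) = −10 / ln(21.5/62.6) = 9.36 h.

k ≈ 9.36 h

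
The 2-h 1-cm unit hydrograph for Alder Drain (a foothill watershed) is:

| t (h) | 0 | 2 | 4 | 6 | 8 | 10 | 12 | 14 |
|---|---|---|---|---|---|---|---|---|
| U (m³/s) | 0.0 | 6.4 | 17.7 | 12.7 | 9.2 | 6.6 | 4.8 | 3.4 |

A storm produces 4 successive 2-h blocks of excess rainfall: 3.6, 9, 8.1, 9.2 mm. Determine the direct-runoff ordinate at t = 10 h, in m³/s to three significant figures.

Q ≈ 37.2 m³/s

By discrete convolution, Q_j = Σ (P_i / 10 mm) · U_{j−i}.
At t = 10 h (j=5): Q = (3.6/10)·6.6 + (9/10)·9.2 + (8.1/10)·12.7 + (9.2/10)·17.7 = 37.2 m³/s.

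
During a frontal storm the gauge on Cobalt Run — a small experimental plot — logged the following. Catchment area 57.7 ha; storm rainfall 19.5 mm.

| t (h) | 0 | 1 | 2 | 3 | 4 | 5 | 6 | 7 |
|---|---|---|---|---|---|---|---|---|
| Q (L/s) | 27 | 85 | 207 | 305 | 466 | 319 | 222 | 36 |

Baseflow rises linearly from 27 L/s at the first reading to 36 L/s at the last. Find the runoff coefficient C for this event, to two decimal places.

C ≈ 0.45

ΣQ_DR = 1415 L/s; V = ΣQ_DR·Δt = 5.094 × 10^6 L.
Runoff depth d = V / A = 8.828 mm.
C = d / P = 8.828 / 19.5 = 0.45.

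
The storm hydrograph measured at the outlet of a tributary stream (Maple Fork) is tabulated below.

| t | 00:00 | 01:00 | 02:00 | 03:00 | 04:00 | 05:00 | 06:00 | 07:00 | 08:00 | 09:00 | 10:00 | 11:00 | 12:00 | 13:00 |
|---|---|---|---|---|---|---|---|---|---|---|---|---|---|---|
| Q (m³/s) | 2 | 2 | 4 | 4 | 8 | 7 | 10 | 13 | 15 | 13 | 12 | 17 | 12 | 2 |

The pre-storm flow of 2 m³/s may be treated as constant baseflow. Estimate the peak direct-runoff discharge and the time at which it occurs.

Subtracting baseflow gives direct-runoff ordinates: 0.0, 0.0, 2.0, 2.0, 6.0, 5.0, 8.0, 11.0, 13.0, 11.0, 10.0, 15.0, 10.0, 0.0 m³/s.
The maximum is 15.0 m³/s, occurring at the reading for t = 11:00.

Q_p = 15.0 m³/s at t = 11:00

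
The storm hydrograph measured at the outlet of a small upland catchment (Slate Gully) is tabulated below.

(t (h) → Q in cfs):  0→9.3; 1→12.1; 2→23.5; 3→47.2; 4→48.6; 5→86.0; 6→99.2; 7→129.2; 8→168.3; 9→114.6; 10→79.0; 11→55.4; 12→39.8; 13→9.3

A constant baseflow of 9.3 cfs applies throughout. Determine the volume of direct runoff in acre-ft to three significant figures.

Direct-runoff ordinates (Q − Q_b): 0.0, 2.8, 14.2, 37.9, 39.3, 76.7, 89.9, 119.9, 159.0, 105.3, 69.7, 46.1, 30.5, 0.0 cfs.
ΣQ_DR = 791.3 cfs.
With Δt = 1 h = 3600 s, V = ΣQ_DR · Δt = 791.3 × 3600 = 2.85 × 10^6 ft³ = 65.4 acre-ft.

V ≈ 65.4 acre-ft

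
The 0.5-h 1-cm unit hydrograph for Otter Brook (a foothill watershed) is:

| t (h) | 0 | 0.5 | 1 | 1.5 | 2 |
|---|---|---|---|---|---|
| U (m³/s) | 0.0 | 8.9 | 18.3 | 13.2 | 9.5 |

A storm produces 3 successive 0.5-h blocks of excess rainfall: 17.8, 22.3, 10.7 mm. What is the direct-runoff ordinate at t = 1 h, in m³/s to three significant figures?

Q ≈ 52.4 m³/s

By discrete convolution, Q_j = Σ (P_i / 10 mm) · U_{j−i}.
At t = 1 h (j=2): Q = (17.8/10)·18.3 + (22.3/10)·8.9 + (10.7/10)·0.0 = 52.4 m³/s.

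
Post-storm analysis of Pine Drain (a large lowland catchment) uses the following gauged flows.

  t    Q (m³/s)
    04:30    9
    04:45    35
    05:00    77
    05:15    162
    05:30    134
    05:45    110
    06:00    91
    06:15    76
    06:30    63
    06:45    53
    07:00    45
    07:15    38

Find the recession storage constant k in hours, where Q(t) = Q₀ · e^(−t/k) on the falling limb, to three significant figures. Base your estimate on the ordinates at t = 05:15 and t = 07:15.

k ≈ 1.38 h

On the falling limb, Q drops from 162 to 38 m³/s between t = 05:15 and t = 07:15 (Δt = 2 h).
k = −Δt / ln(Q₂/Q₁) = −2 / ln(38/162) = 1.38 h.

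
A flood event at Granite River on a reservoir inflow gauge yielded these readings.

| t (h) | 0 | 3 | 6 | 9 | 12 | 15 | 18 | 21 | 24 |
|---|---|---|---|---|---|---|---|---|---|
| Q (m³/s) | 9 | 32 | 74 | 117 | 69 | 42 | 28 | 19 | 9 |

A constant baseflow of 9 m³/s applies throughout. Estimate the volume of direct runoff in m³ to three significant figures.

V ≈ 3.43 × 10^6 m³

Direct-runoff ordinates (Q − Q_b): 0.0, 23.0, 65.0, 108.0, 60.0, 33.0, 19.0, 10.0, 0.0 m³/s.
ΣQ_DR = 318.0 m³/s.
With Δt = 3 h = 10800 s, V = ΣQ_DR · Δt = 318.0 × 10800 = 3.43 × 10^6 m³.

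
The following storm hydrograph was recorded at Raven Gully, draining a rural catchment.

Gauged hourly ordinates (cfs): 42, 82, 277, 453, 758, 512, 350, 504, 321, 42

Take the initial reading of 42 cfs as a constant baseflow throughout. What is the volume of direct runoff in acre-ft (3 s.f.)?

V ≈ 241 acre-ft

Direct-runoff ordinates (Q − Q_b): 0.0, 40.0, 235.0, 411.0, 716.0, 470.0, 308.0, 462.0, 279.0, 0.0 cfs.
ΣQ_DR = 2921 cfs.
With Δt = 1 h = 3600 s, V = ΣQ_DR · Δt = 2921 × 3600 = 1.05 × 10^7 ft³ = 241 acre-ft.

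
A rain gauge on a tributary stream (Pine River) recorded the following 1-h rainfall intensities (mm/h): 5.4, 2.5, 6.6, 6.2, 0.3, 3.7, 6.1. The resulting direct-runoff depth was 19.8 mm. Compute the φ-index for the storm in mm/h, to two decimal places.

φ ≈ 1.78 mm/h

Only the 6 blocks with intensity above φ contribute runoff: 5.4, 2.5, 6.6, 6.2, 3.7, 6.1 mm/h.
Σ(I−φ)·Δt = d  ⇒  (5.4+2.5+6.6+6.2+3.7+6.1 − 6φ)·1 = 19.8
φ = (30.50 − 19.8/1) / 6 = 1.78 mm/h.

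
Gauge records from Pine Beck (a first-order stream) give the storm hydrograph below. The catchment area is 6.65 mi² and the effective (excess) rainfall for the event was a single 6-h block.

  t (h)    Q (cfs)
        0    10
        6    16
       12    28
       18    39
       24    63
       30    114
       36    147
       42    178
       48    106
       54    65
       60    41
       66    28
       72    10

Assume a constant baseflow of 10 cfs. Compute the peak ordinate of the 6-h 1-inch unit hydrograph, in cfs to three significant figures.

Direct runoff: 0.0, 6.0, 18.0, 29.0, 53.0, 104.0, 137.0, 168.0, 96.0, 55.0, 31.0, 18.0, 0.0 cfs; ΣQ_DR = 715.0 cfs, peak = 168.0 cfs.
Runoff depth d = ΣQ_DR·Δt / A = 715.0 × 21600 / (6.65 mi²) = 0.9997 in.
The 1-inch UH is the DRH scaled by (1 in)/d, so U_p = 168.0 × 1/0.9997 = 168 cfs.

U_p ≈ 168 cfs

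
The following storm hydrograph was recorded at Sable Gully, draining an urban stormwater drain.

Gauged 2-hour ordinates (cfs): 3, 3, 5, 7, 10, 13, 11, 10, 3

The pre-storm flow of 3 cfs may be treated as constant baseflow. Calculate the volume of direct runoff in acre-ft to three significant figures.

Direct-runoff ordinates (Q − Q_b): 0.0, 0.0, 2.0, 4.0, 7.0, 10.0, 8.0, 7.0, 0.0 cfs.
ΣQ_DR = 38.00 cfs.
With Δt = 2 h = 7200 s, V = ΣQ_DR · Δt = 38.00 × 7200 = 2.74 × 10^5 ft³ = 6.28 acre-ft.

V ≈ 6.28 acre-ft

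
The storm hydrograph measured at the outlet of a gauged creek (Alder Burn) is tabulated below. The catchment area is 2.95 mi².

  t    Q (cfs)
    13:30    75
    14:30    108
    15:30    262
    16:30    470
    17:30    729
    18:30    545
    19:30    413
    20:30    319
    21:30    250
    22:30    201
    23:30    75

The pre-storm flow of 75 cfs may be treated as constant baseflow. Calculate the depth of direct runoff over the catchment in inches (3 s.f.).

Direct runoff: 0.0, 33.0, 187.0, 395.0, 654.0, 470.0, 338.0, 244.0, 175.0, 126.0, 0.0 cfs; ΣQ_DR = 2622 cfs.
V = ΣQ_DR · Δt = 2622 × 3600 s = 9.439 × 10^6 ft³.
Over A = 2.95 mi², depth = V / A = 1.38 in.

d ≈ 1.38 in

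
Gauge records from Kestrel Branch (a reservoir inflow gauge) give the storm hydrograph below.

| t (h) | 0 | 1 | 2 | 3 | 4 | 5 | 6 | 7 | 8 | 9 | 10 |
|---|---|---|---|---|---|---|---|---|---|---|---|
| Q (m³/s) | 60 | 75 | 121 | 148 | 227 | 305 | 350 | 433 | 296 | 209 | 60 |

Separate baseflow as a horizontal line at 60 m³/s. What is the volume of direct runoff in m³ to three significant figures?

V ≈ 5.85 × 10^6 m³

Direct-runoff ordinates (Q − Q_b): 0.0, 15.0, 61.0, 88.0, 167.0, 245.0, 290.0, 373.0, 236.0, 149.0, 0.0 m³/s.
ΣQ_DR = 1624 m³/s.
With Δt = 1 h = 3600 s, V = ΣQ_DR · Δt = 1624 × 3600 = 5.85 × 10^6 m³.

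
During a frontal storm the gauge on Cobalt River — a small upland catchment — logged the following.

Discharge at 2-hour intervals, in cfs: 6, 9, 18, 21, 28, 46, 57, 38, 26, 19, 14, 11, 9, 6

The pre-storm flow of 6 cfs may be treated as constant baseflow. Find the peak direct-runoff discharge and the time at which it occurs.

Q_p = 51.0 cfs at t = 12 h

Subtracting baseflow gives direct-runoff ordinates: 0.0, 3.0, 12.0, 15.0, 22.0, 40.0, 51.0, 32.0, 20.0, 13.0, 8.0, 5.0, 3.0, 0.0 cfs.
The maximum is 51.0 cfs, occurring at the reading for t = 12 h.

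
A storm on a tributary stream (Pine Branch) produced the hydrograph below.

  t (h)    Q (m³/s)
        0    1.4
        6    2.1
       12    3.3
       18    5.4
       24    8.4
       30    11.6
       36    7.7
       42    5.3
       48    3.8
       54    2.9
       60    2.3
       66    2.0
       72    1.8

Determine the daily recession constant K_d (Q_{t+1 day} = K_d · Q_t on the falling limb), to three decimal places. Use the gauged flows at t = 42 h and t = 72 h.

K_d ≈ 0.421

Between t = 42 h and t = 72 h the flow falls from 5.3 to 1.8 m³/s over 5×6 h = 30 h.
Per-interval ratio K = (1.8/5.3)^(1/5) = 0.8057; K_d = K^(24/6) = 0.421.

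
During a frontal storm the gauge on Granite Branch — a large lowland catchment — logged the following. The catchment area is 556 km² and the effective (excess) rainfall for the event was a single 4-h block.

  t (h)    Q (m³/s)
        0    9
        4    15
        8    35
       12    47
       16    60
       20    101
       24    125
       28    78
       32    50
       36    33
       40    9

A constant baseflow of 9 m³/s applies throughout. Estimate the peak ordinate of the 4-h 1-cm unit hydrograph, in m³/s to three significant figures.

Direct runoff: 0.0, 6.0, 26.0, 38.0, 51.0, 92.0, 116.0, 69.0, 41.0, 24.0, 0.0 m³/s; ΣQ_DR = 463.0 m³/s, peak = 116.0 m³/s.
Runoff depth d = ΣQ_DR·Δt / A = 463.0 × 14400 / (556 km²) = 11.99 mm.
The 1-cm UH is the DRH scaled by (10 mm)/d, so U_p = 116.0 × 10/11.99 = 96.7 m³/s.

U_p ≈ 96.7 m³/s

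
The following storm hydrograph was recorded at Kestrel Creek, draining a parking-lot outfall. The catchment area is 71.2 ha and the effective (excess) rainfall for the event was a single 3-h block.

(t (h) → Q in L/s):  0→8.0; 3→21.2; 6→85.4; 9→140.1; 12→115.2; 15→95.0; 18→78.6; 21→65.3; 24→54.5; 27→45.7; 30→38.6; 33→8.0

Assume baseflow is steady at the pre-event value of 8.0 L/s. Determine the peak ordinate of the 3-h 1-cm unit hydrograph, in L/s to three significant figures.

Direct runoff: 0.0, 13.2, 77.4, 132.1, 107.2, 87.0, 70.6, 57.3, 46.5, 37.7, 30.6, 0.0 L/s; ΣQ_DR = 659.6 L/s, peak = 132.1 L/s.
Runoff depth d = ΣQ_DR·Δt / A = 659.6 × 10800 / (71.2 ha) = 10.01 mm.
The 1-cm UH is the DRH scaled by (10 mm)/d, so U_p = 132.1 × 10/10.01 = 132 L/s.

U_p ≈ 132 L/s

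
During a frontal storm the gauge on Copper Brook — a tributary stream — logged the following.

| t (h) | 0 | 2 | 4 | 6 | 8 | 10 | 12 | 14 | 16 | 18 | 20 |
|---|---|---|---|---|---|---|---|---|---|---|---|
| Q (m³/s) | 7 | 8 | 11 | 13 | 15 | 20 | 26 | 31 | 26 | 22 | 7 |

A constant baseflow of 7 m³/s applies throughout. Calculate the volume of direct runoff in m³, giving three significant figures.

V ≈ 7.85 × 10^5 m³

Direct-runoff ordinates (Q − Q_b): 0.0, 1.0, 4.0, 6.0, 8.0, 13.0, 19.0, 24.0, 19.0, 15.0, 0.0 m³/s.
ΣQ_DR = 109.0 m³/s.
With Δt = 2 h = 7200 s, V = ΣQ_DR · Δt = 109.0 × 7200 = 7.85 × 10^5 m³.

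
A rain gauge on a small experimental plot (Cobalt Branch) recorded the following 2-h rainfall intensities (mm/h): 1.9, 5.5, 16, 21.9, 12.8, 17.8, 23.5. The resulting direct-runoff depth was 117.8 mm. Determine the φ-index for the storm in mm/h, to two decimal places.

Only the 5 blocks with intensity above φ contribute runoff: 16, 21.9, 12.8, 17.8, 23.5 mm/h.
Σ(I−φ)·Δt = d  ⇒  (16+21.9+12.8+17.8+23.5 − 5φ)·2 = 117.8
φ = (92.00 − 117.8/2) / 5 = 6.62 mm/h.

φ ≈ 6.62 mm/h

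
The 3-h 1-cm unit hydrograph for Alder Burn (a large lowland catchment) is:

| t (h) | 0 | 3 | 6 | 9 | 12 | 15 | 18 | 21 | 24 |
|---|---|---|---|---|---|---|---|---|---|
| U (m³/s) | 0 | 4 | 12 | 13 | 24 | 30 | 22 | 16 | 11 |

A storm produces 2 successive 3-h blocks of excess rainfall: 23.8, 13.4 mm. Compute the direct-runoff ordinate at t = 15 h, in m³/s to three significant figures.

Q ≈ 104 m³/s

By discrete convolution, Q_j = Σ (P_i / 10 mm) · U_{j−i}.
At t = 15 h (j=5): Q = (23.8/10)·30 + (13.4/10)·24 = 104 m³/s.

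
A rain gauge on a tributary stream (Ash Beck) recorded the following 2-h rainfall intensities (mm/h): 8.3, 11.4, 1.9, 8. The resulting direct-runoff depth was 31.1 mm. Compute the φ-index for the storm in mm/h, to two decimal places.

φ ≈ 4.05 mm/h

Only the 3 blocks with intensity above φ contribute runoff: 8.3, 11.4, 8 mm/h.
Σ(I−φ)·Δt = d  ⇒  (8.3+11.4+8 − 3φ)·2 = 31.1
φ = (27.70 − 31.1/2) / 3 = 4.05 mm/h.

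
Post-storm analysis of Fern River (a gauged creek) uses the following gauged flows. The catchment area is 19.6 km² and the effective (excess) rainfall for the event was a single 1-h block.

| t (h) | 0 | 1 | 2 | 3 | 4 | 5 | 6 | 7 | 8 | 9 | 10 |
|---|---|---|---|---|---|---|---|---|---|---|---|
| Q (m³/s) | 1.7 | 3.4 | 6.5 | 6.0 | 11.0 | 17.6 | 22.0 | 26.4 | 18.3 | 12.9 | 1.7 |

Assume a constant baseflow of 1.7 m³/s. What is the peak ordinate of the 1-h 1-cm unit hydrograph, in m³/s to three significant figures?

Direct runoff: 0.0, 1.7, 4.8, 4.3, 9.3, 15.9, 20.3, 24.7, 16.6, 11.2, 0.0 m³/s; ΣQ_DR = 108.8 m³/s, peak = 24.7 m³/s.
Runoff depth d = ΣQ_DR·Δt / A = 108.8 × 3600 / (19.6 km²) = 19.98 mm.
The 1-cm UH is the DRH scaled by (10 mm)/d, so U_p = 24.7 × 10/19.98 = 12.4 m³/s.

U_p ≈ 12.4 m³/s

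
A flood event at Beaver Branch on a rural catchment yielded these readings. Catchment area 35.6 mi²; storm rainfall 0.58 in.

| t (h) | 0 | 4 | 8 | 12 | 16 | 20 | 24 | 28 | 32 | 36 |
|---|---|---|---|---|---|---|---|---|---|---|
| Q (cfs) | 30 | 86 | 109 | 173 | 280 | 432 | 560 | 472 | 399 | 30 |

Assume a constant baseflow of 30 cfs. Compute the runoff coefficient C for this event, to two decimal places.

ΣQ_DR = 2271 cfs; V = ΣQ_DR·Δt = 3.270 × 10^7 ft³.
Runoff depth d = V / A = 0.3954 in.
C = d / P = 0.3954 / 0.58 = 0.68.

C ≈ 0.68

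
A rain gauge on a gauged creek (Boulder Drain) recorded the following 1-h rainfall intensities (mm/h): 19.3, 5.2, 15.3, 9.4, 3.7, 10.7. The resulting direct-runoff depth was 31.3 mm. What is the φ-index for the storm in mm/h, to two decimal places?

φ ≈ 5.85 mm/h

Only the 4 blocks with intensity above φ contribute runoff: 19.3, 15.3, 9.4, 10.7 mm/h.
Σ(I−φ)·Δt = d  ⇒  (19.3+15.3+9.4+10.7 − 4φ)·1 = 31.3
φ = (54.70 − 31.3/1) / 4 = 5.85 mm/h.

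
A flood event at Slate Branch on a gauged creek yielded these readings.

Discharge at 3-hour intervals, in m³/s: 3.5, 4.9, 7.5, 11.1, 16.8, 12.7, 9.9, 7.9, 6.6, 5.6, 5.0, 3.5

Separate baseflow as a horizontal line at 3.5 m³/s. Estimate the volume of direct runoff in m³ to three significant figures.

V ≈ 5.72 × 10^5 m³

Direct-runoff ordinates (Q − Q_b): 0.0, 1.4, 4.0, 7.6, 13.3, 9.2, 6.4, 4.4, 3.1, 2.1, 1.5, 0.0 m³/s.
ΣQ_DR = 53.00 m³/s.
With Δt = 3 h = 10800 s, V = ΣQ_DR · Δt = 53.00 × 10800 = 5.72 × 10^5 m³.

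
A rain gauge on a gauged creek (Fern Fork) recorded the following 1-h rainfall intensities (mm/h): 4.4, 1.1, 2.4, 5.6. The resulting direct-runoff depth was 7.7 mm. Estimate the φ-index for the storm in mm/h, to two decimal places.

Only the 3 blocks with intensity above φ contribute runoff: 4.4, 2.4, 5.6 mm/h.
Σ(I−φ)·Δt = d  ⇒  (4.4+2.4+5.6 − 3φ)·1 = 7.7
φ = (12.40 − 7.7/1) / 3 = 1.57 mm/h.

φ ≈ 1.57 mm/h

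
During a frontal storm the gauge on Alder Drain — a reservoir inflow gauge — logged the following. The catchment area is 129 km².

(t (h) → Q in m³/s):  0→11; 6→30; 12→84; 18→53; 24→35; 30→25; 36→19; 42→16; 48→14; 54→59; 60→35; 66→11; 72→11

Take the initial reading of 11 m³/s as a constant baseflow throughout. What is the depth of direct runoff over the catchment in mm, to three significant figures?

d ≈ 43.5 mm

Direct runoff: 0.0, 19.0, 73.0, 42.0, 24.0, 14.0, 8.0, 5.0, 3.0, 48.0, 24.0, 0.0, 0.0 m³/s; ΣQ_DR = 260.0 m³/s.
V = ΣQ_DR · Δt = 260.0 × 21600 s = 5.616 × 10^6 m³.
Over A = 129 km², depth = V / A = 43.5 mm.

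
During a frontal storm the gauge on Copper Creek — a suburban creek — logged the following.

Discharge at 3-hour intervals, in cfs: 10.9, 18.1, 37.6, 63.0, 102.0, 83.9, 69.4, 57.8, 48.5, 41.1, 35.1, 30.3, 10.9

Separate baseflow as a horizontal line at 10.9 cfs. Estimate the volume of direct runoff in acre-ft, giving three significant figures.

V ≈ 116 acre-ft

Direct-runoff ordinates (Q − Q_b): 0.0, 7.2, 26.7, 52.1, 91.1, 73.0, 58.5, 46.9, 37.6, 30.2, 24.2, 19.4, 0.0 cfs.
ΣQ_DR = 466.9 cfs.
With Δt = 3 h = 10800 s, V = ΣQ_DR · Δt = 466.9 × 10800 = 5.04 × 10^6 ft³ = 116 acre-ft.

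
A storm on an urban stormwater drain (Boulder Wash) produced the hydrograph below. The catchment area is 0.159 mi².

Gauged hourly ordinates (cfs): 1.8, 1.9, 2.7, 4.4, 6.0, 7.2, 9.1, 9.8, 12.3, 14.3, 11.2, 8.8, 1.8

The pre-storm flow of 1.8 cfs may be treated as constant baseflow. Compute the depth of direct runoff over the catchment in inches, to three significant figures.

d ≈ 0.662 in

Direct runoff: 0.0, 0.1, 0.9, 2.6, 4.2, 5.4, 7.3, 8.0, 10.5, 12.5, 9.4, 7.0, 0.0 cfs; ΣQ_DR = 67.90 cfs.
V = ΣQ_DR · Δt = 67.90 × 3600 s = 2.444 × 10^5 ft³.
Over A = 0.159 mi², depth = V / A = 0.662 in.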